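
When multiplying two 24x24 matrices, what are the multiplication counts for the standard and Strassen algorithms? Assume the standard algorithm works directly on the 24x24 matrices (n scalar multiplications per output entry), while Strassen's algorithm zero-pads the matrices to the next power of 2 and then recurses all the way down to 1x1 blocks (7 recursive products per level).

Matrix multiplication for 24x24 matrices:

Strassen's algorithm requires power-of-2 dimensions. Pad 24x24 to 32x32 (next power of 2).

Standard algorithm: 24^3 = 13824 multiplications
Strassen's algorithm: 7^(log2(32)) = 7^5 = 16807 multiplications
Difference: 13824 - 16807 = -2983 (Strassen uses MORE here due to padding overhead — for small or just-over-power-of-2 n, padding can outweigh the per-level savings)

Standard: 13824 multiplications (24^3). Strassen: 16807 multiplications (7^5, after padding to 32x32). Strassen reduces 8 recursive multiplications to 7 at each level.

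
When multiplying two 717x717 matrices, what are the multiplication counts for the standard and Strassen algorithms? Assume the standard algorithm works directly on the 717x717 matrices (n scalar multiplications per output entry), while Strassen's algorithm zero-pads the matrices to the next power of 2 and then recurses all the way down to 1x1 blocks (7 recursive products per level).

Matrix multiplication for 717x717 matrices:

Strassen's algorithm requires power-of-2 dimensions. Pad 717x717 to 1024x1024 (next power of 2).

Standard algorithm: 717^3 = 368601813 multiplications
Strassen's algorithm: 7^(log2(1024)) = 7^10 = 282475249 multiplications
Savings: 368601813 - 282475249 = 86126564 multiplications

Standard: 368601813 multiplications (717^3). Strassen: 282475249 multiplications (7^10, after padding to 1024x1024). Strassen reduces 8 recursive multiplications to 7 at each level.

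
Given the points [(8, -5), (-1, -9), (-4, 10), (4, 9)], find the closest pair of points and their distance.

Computing all pairwise distances among 4 points:

d((8, -5), (-1, -9)) = 9.8489
d((8, -5), (-4, 10)) = 19.2094
d((8, -5), (4, 9)) = 14.5602
d((-1, -9), (-4, 10)) = 19.2354
d((-1, -9), (4, 9)) = 18.6815
d((-4, 10), (4, 9)) = 8.0623 <-- minimum

Closest pair: (-4, 10) and (4, 9) with distance 8.0623

The closest pair is (-4, 10) and (4, 9) with Euclidean distance 8.0623. For 4 points, brute-force pairwise comparison is shown above. For large n, the divide-and-conquer algorithm (sort by x, recurse on halves, check the dividing strip) achieves O(n log n).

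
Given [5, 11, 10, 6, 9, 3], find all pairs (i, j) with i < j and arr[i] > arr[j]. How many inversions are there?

Finding inversions in [5, 11, 10, 6, 9, 3]:

(0, 5): arr[0]=5 > arr[5]=3
(1, 2): arr[1]=11 > arr[2]=10
(1, 3): arr[1]=11 > arr[3]=6
(1, 4): arr[1]=11 > arr[4]=9
(1, 5): arr[1]=11 > arr[5]=3
(2, 3): arr[2]=10 > arr[3]=6
(2, 4): arr[2]=10 > arr[4]=9
(2, 5): arr[2]=10 > arr[5]=3
(3, 5): arr[3]=6 > arr[5]=3
(4, 5): arr[4]=9 > arr[5]=3

Total inversions: 10

The array has 10 inversion(s): (0,5), (1,2), (1,3), (1,4), (1,5), (2,3), (2,4), (2,5), (3,5), (4,5). Each pair (i,j) satisfies i < j and arr[i] > arr[j].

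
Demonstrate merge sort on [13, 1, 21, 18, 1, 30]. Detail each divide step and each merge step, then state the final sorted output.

Merge sort trace:

Split: [13, 1, 21, 18, 1, 30] -> [13, 1, 21] and [18, 1, 30]
  Split: [13, 1, 21] -> [13] and [1, 21]
    Split: [1, 21] -> [1] and [21]
    Merge: [1] + [21] -> [1, 21]
  Merge: [13] + [1, 21] -> [1, 13, 21]
  Split: [18, 1, 30] -> [18] and [1, 30]
    Split: [1, 30] -> [1] and [30]
    Merge: [1] + [30] -> [1, 30]
  Merge: [18] + [1, 30] -> [1, 18, 30]
Merge: [1, 13, 21] + [1, 18, 30] -> [1, 1, 13, 18, 21, 30]

Final sorted array: [1, 1, 13, 18, 21, 30]

The merge sort proceeds by recursively splitting the array and merging sorted halves.
After all merges, the sorted array is [1, 1, 13, 18, 21, 30].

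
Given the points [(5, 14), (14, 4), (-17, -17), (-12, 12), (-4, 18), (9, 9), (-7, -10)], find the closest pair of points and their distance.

Computing all pairwise distances among 7 points:

d((5, 14), (14, 4)) = 13.4536
d((5, 14), (-17, -17)) = 38.0132
d((5, 14), (-12, 12)) = 17.1172
d((5, 14), (-4, 18)) = 9.8489
d((5, 14), (9, 9)) = 6.4031 <-- minimum
d((5, 14), (-7, -10)) = 26.8328
d((14, 4), (-17, -17)) = 37.4433
d((14, 4), (-12, 12)) = 27.2029
d((14, 4), (-4, 18)) = 22.8035
d((14, 4), (9, 9)) = 7.0711
d((14, 4), (-7, -10)) = 25.2389
d((-17, -17), (-12, 12)) = 29.4279
d((-17, -17), (-4, 18)) = 37.3363
d((-17, -17), (9, 9)) = 36.7696
d((-17, -17), (-7, -10)) = 12.2066
d((-12, 12), (-4, 18)) = 10.0
d((-12, 12), (9, 9)) = 21.2132
d((-12, 12), (-7, -10)) = 22.561
d((-4, 18), (9, 9)) = 15.8114
d((-4, 18), (-7, -10)) = 28.1603
d((9, 9), (-7, -10)) = 24.8395

Closest pair: (5, 14) and (9, 9) with distance 6.4031

The closest pair is (5, 14) and (9, 9) with Euclidean distance 6.4031. For 7 points, brute-force pairwise comparison is shown above. For large n, the divide-and-conquer algorithm (sort by x, recurse on halves, check the dividing strip) achieves O(n log n).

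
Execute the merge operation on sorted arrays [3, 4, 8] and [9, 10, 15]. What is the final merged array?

Merging process:

Compare 3 vs 9: take 3 from left. Merged: [3]
Compare 4 vs 9: take 4 from left. Merged: [3, 4]
Compare 8 vs 9: take 8 from left. Merged: [3, 4, 8]
Append remaining from right: [9, 10, 15]. Merged: [3, 4, 8, 9, 10, 15]

Final merged array: [3, 4, 8, 9, 10, 15]
Total comparisons: 3

The merged array is [3, 4, 8, 9, 10, 15], requiring 3 comparisons. The merge step runs in O(n) time where n is the total number of elements.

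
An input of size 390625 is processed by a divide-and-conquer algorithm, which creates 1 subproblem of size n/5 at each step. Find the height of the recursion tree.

For divide and conquer with division factor 5:

Problem sizes at each level:
Level 0: 390625
Level 1: 78125
Level 2: 15625
Level 3: 3125
Level 4: 625
Level 5: 125
Level 6: 25
Level 7: 5
Level 8: 1

The root is level 0 and the size-1 base case is level 8 (the tree spans levels 0 through 8, i.e. 9 levels counting the root), so the depth is the number of divisions: log_5(390625) = 8

The recursion tree depth is log_5(390625) = 8. At each level, the problem size is divided by 5, so it takes 8 divisions to reduce to a base case of size 1. The algorithm makes 1 recursive call at each level.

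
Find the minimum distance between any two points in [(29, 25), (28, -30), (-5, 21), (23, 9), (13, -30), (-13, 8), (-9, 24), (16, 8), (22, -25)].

Computing all pairwise distances among 9 points:

d((29, 25), (28, -30)) = 55.0091
d((29, 25), (-5, 21)) = 34.2345
d((29, 25), (23, 9)) = 17.088
d((29, 25), (13, -30)) = 57.28
d((29, 25), (-13, 8)) = 45.31
d((29, 25), (-9, 24)) = 38.0132
d((29, 25), (16, 8)) = 21.4009
d((29, 25), (22, -25)) = 50.4876
d((28, -30), (-5, 21)) = 60.7454
d((28, -30), (23, 9)) = 39.3192
d((28, -30), (13, -30)) = 15.0
d((28, -30), (-13, 8)) = 55.9017
d((28, -30), (-9, 24)) = 65.4599
d((28, -30), (16, 8)) = 39.8497
d((28, -30), (22, -25)) = 7.8102
d((-5, 21), (23, 9)) = 30.4631
d((-5, 21), (13, -30)) = 54.0833
d((-5, 21), (-13, 8)) = 15.2643
d((-5, 21), (-9, 24)) = 5.0 <-- minimum
d((-5, 21), (16, 8)) = 24.6982
d((-5, 21), (22, -25)) = 53.3385
d((23, 9), (13, -30)) = 40.2616
d((23, 9), (-13, 8)) = 36.0139
d((23, 9), (-9, 24)) = 35.3412
d((23, 9), (16, 8)) = 7.0711
d((23, 9), (22, -25)) = 34.0147
d((13, -30), (-13, 8)) = 46.0435
d((13, -30), (-9, 24)) = 58.3095
d((13, -30), (16, 8)) = 38.1182
d((13, -30), (22, -25)) = 10.2956
d((-13, 8), (-9, 24)) = 16.4924
d((-13, 8), (16, 8)) = 29.0
d((-13, 8), (22, -25)) = 48.1041
d((-9, 24), (16, 8)) = 29.6816
d((-9, 24), (22, -25)) = 57.9828
d((16, 8), (22, -25)) = 33.541

Closest pair: (-5, 21) and (-9, 24) with distance 5.0

The closest pair is (-5, 21) and (-9, 24) with Euclidean distance 5.0. For 9 points, brute-force pairwise comparison is shown above. For large n, the divide-and-conquer algorithm (sort by x, recurse on halves, check the dividing strip) achieves O(n log n).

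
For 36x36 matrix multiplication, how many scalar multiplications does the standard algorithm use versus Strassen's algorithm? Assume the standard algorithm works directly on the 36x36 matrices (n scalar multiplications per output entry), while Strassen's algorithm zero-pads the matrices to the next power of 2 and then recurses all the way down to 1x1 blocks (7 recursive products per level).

Matrix multiplication for 36x36 matrices:

Strassen's algorithm requires power-of-2 dimensions. Pad 36x36 to 64x64 (next power of 2).

Standard algorithm: 36^3 = 46656 multiplications
Strassen's algorithm: 7^(log2(64)) = 7^6 = 117649 multiplications
Difference: 46656 - 117649 = -70993 (Strassen uses MORE here due to padding overhead — for small or just-over-power-of-2 n, padding can outweigh the per-level savings)

Standard: 46656 multiplications (36^3). Strassen: 117649 multiplications (7^6, after padding to 64x64). Strassen reduces 8 recursive multiplications to 7 at each level.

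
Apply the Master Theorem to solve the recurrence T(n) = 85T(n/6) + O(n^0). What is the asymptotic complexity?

Master Theorem for T(n) = 85T(n/6) + O(n^0):

a = 85, b = 6, c = 0
log_b(a) = log_6(85) = 2.4795

Case 1: c = 0 < log_6(85) = 2.4795
T(n) = O(n^(log_6 85))

For T(n) = 85T(n/6) + O(n^0): log_6(85) = 2.4795. This is Case 1 of the Master Theorem (c < log_b(a), work dominated by leaves), giving O(n^(log_6 85)).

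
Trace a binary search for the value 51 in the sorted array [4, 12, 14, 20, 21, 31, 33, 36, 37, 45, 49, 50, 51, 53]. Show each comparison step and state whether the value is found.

Binary search for 51 in [4, 12, 14, 20, 21, 31, 33, 36, 37, 45, 49, 50, 51, 53]:

lo=0, hi=13, mid=6, arr[mid]=33 -> 33 < 51, search right half
lo=7, hi=13, mid=10, arr[mid]=49 -> 49 < 51, search right half
lo=11, hi=13, mid=12, arr[mid]=51 -> Found target at index 12!

Binary search finds 51 at index 12 after 3 comparisons. The search repeatedly halves the search space by comparing with the middle element.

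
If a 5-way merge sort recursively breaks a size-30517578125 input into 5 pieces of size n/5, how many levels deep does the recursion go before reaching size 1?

For divide and conquer with division factor 5:

Problem sizes at each level:
Level 0: 30517578125
Level 1: 6103515625
Level 2: 1220703125
Level 3: 244140625
Level 4: 48828125
Level 5: 9765625
Level 6: 1953125
Level 7: 390625
Level 8: 78125
Level 9: 15625
Level 10: 3125
Level 11: 625
Level 12: 125
Level 13: 25
Level 14: 5
Level 15: 1

The root is level 0 and the size-1 base case is level 15 (the tree spans levels 0 through 15, i.e. 16 levels counting the root), so the depth is the number of divisions: log_5(30517578125) = 15

The recursion tree depth is log_5(30517578125) = 15. At each level, the problem size is divided by 5, so it takes 15 divisions to reduce to a base case of size 1. The algorithm makes 5 recursive calls at each level.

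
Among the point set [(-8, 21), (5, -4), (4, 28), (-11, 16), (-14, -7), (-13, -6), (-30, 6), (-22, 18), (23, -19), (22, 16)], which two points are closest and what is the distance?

Computing all pairwise distances among 10 points:

d((-8, 21), (5, -4)) = 28.178
d((-8, 21), (4, 28)) = 13.8924
d((-8, 21), (-11, 16)) = 5.831
d((-8, 21), (-14, -7)) = 28.6356
d((-8, 21), (-13, -6)) = 27.4591
d((-8, 21), (-30, 6)) = 26.6271
d((-8, 21), (-22, 18)) = 14.3178
d((-8, 21), (23, -19)) = 50.6063
d((-8, 21), (22, 16)) = 30.4138
d((5, -4), (4, 28)) = 32.0156
d((5, -4), (-11, 16)) = 25.6125
d((5, -4), (-14, -7)) = 19.2354
d((5, -4), (-13, -6)) = 18.1108
d((5, -4), (-30, 6)) = 36.4005
d((5, -4), (-22, 18)) = 34.8281
d((5, -4), (23, -19)) = 23.4307
d((5, -4), (22, 16)) = 26.2488
d((4, 28), (-11, 16)) = 19.2094
d((4, 28), (-14, -7)) = 39.3573
d((4, 28), (-13, -6)) = 38.0132
d((4, 28), (-30, 6)) = 40.4969
d((4, 28), (-22, 18)) = 27.8568
d((4, 28), (23, -19)) = 50.6952
d((4, 28), (22, 16)) = 21.6333
d((-11, 16), (-14, -7)) = 23.1948
d((-11, 16), (-13, -6)) = 22.0907
d((-11, 16), (-30, 6)) = 21.4709
d((-11, 16), (-22, 18)) = 11.1803
d((-11, 16), (23, -19)) = 48.7955
d((-11, 16), (22, 16)) = 33.0
d((-14, -7), (-13, -6)) = 1.4142 <-- minimum
d((-14, -7), (-30, 6)) = 20.6155
d((-14, -7), (-22, 18)) = 26.2488
d((-14, -7), (23, -19)) = 38.8973
d((-14, -7), (22, 16)) = 42.72
d((-13, -6), (-30, 6)) = 20.8087
d((-13, -6), (-22, 18)) = 25.632
d((-13, -6), (23, -19)) = 38.2753
d((-13, -6), (22, 16)) = 41.3401
d((-30, 6), (-22, 18)) = 14.4222
d((-30, 6), (23, -19)) = 58.6003
d((-30, 6), (22, 16)) = 52.9528
d((-22, 18), (23, -19)) = 58.258
d((-22, 18), (22, 16)) = 44.0454
d((23, -19), (22, 16)) = 35.0143

Closest pair: (-14, -7) and (-13, -6) with distance 1.4142

The closest pair is (-14, -7) and (-13, -6) with Euclidean distance 1.4142. For 10 points, brute-force pairwise comparison is shown above. For large n, the divide-and-conquer algorithm (sort by x, recurse on halves, check the dividing strip) achieves O(n log n).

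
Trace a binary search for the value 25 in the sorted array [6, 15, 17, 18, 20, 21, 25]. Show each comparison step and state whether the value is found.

Binary search for 25 in [6, 15, 17, 18, 20, 21, 25]:

lo=0, hi=6, mid=3, arr[mid]=18 -> 18 < 25, search right half
lo=4, hi=6, mid=5, arr[mid]=21 -> 21 < 25, search right half
lo=6, hi=6, mid=6, arr[mid]=25 -> Found target at index 6!

Binary search finds 25 at index 6 after 3 comparisons. The search repeatedly halves the search space by comparing with the middle element.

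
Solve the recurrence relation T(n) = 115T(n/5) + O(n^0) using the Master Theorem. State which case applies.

Master Theorem for T(n) = 115T(n/5) + O(n^0):

a = 115, b = 5, c = 0
log_b(a) = log_5(115) = 2.9482

Case 1: c = 0 < log_5(115) = 2.9482
T(n) = O(n^(log_5 115))

For T(n) = 115T(n/5) + O(n^0): log_5(115) = 2.9482. This is Case 1 of the Master Theorem (c < log_b(a), work dominated by leaves), giving O(n^(log_5 115)).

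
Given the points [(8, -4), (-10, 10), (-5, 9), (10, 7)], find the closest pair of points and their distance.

Computing all pairwise distances among 4 points:

d((8, -4), (-10, 10)) = 22.8035
d((8, -4), (-5, 9)) = 18.3848
d((8, -4), (10, 7)) = 11.1803
d((-10, 10), (-5, 9)) = 5.099 <-- minimum
d((-10, 10), (10, 7)) = 20.2237
d((-5, 9), (10, 7)) = 15.1327

Closest pair: (-10, 10) and (-5, 9) with distance 5.099

The closest pair is (-10, 10) and (-5, 9) with Euclidean distance 5.099. For 4 points, brute-force pairwise comparison is shown above. For large n, the divide-and-conquer algorithm (sort by x, recurse on halves, check the dividing strip) achieves O(n log n).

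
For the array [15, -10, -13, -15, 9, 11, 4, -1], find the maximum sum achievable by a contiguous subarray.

Using Kadane's algorithm on [15, -10, -13, -15, 9, 11, 4, -1]:

Scanning through the array:
Position 1 (value -10): max_ending_here = 5, max_so_far = 15
Position 2 (value -13): max_ending_here = -8, max_so_far = 15
Position 3 (value -15): max_ending_here = -15, max_so_far = 15
Position 4 (value 9): max_ending_here = 9, max_so_far = 15
Position 5 (value 11): max_ending_here = 20, max_so_far = 20
Position 6 (value 4): max_ending_here = 24, max_so_far = 24
Position 7 (value -1): max_ending_here = 23, max_so_far = 24

Maximum subarray: [9, 11, 4]
Maximum sum: 24

The maximum subarray is [9, 11, 4] with sum 24. This subarray runs from index 4 to index 6.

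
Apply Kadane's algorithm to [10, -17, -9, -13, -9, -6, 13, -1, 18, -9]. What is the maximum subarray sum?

Using Kadane's algorithm on [10, -17, -9, -13, -9, -6, 13, -1, 18, -9]:

Scanning through the array:
Position 1 (value -17): max_ending_here = -7, max_so_far = 10
Position 2 (value -9): max_ending_here = -9, max_so_far = 10
Position 3 (value -13): max_ending_here = -13, max_so_far = 10
Position 4 (value -9): max_ending_here = -9, max_so_far = 10
Position 5 (value -6): max_ending_here = -6, max_so_far = 10
Position 6 (value 13): max_ending_here = 13, max_so_far = 13
Position 7 (value -1): max_ending_here = 12, max_so_far = 13
Position 8 (value 18): max_ending_here = 30, max_so_far = 30
Position 9 (value -9): max_ending_here = 21, max_so_far = 30

Maximum subarray: [13, -1, 18]
Maximum sum: 30

The maximum subarray is [13, -1, 18] with sum 30. This subarray runs from index 6 to index 8.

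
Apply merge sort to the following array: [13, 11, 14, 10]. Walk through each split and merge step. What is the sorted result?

Merge sort trace:

Split: [13, 11, 14, 10] -> [13, 11] and [14, 10]
  Split: [13, 11] -> [13] and [11]
  Merge: [13] + [11] -> [11, 13]
  Split: [14, 10] -> [14] and [10]
  Merge: [14] + [10] -> [10, 14]
Merge: [11, 13] + [10, 14] -> [10, 11, 13, 14]

Final sorted array: [10, 11, 13, 14]

The merge sort proceeds by recursively splitting the array and merging sorted halves.
After all merges, the sorted array is [10, 11, 13, 14].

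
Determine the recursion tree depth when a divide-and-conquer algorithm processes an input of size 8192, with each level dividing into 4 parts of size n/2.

For divide and conquer with division factor 2:

Problem sizes at each level:
Level 0: 8192
Level 1: 4096
Level 2: 2048
Level 3: 1024
Level 4: 512
Level 5: 256
Level 6: 128
Level 7: 64
Level 8: 32
Level 9: 16
Level 10: 8
Level 11: 4
Level 12: 2
Level 13: 1

The root is level 0 and the size-1 base case is level 13 (the tree spans levels 0 through 13, i.e. 14 levels counting the root), so the depth is the number of divisions: log_2(8192) = 13

The recursion tree depth is log_2(8192) = 13. At each level, the problem size is divided by 2, so it takes 13 divisions to reduce to a base case of size 1. The algorithm makes 4 recursive calls at each level.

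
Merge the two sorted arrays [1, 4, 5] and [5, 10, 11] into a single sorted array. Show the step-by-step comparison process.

Merging process:

Compare 1 vs 5: take 1 from left. Merged: [1]
Compare 4 vs 5: take 4 from left. Merged: [1, 4]
Compare 5 vs 5: take 5 from left. Merged: [1, 4, 5]
Append remaining from right: [5, 10, 11]. Merged: [1, 4, 5, 5, 10, 11]

Final merged array: [1, 4, 5, 5, 10, 11]
Total comparisons: 3

The merged array is [1, 4, 5, 5, 10, 11], requiring 3 comparisons. The merge step runs in O(n) time where n is the total number of elements.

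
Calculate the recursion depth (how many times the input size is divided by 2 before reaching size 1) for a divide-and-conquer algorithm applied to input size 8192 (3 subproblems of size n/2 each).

For divide and conquer with division factor 2:

Problem sizes at each level:
Level 0: 8192
Level 1: 4096
Level 2: 2048
Level 3: 1024
Level 4: 512
Level 5: 256
Level 6: 128
Level 7: 64
Level 8: 32
Level 9: 16
Level 10: 8
Level 11: 4
Level 12: 2
Level 13: 1

The root is level 0 and the size-1 base case is level 13 (the tree spans levels 0 through 13, i.e. 14 levels counting the root), so the depth is the number of divisions: log_2(8192) = 13

The recursion tree depth is log_2(8192) = 13. At each level, the problem size is divided by 2, so it takes 13 divisions to reduce to a base case of size 1. The algorithm makes 3 recursive calls at each level.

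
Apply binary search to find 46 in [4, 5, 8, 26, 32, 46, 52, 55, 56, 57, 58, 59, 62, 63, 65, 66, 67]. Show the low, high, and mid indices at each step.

Binary search for 46 in [4, 5, 8, 26, 32, 46, 52, 55, 56, 57, 58, 59, 62, 63, 65, 66, 67]:

lo=0, hi=16, mid=8, arr[mid]=56 -> 56 > 46, search left half
lo=0, hi=7, mid=3, arr[mid]=26 -> 26 < 46, search right half
lo=4, hi=7, mid=5, arr[mid]=46 -> Found target at index 5!

Binary search finds 46 at index 5 after 3 comparisons. The search repeatedly halves the search space by comparing with the middle element.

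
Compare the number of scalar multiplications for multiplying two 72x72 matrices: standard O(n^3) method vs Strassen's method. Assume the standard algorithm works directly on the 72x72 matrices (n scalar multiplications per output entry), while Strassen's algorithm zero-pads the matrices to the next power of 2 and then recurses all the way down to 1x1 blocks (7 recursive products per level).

Matrix multiplication for 72x72 matrices:

Strassen's algorithm requires power-of-2 dimensions. Pad 72x72 to 128x128 (next power of 2).

Standard algorithm: 72^3 = 373248 multiplications
Strassen's algorithm: 7^(log2(128)) = 7^7 = 823543 multiplications
Difference: 373248 - 823543 = -450295 (Strassen uses MORE here due to padding overhead — for small or just-over-power-of-2 n, padding can outweigh the per-level savings)

Standard: 373248 multiplications (72^3). Strassen: 823543 multiplications (7^7, after padding to 128x128). Strassen reduces 8 recursive multiplications to 7 at each level.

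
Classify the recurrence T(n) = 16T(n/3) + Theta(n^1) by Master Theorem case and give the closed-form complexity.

Master Theorem for T(n) = 16T(n/3) + O(n^1):

a = 16, b = 3, c = 1
log_b(a) = log_3(16) = 2.5237

Case 1: c = 1 < log_3(16) = 2.5237
T(n) = O(n^(log_3 16))

For T(n) = 16T(n/3) + O(n^1): log_3(16) = 2.5237. This is Case 1 of the Master Theorem (c < log_b(a), work dominated by leaves), giving O(n^(log_3 16)).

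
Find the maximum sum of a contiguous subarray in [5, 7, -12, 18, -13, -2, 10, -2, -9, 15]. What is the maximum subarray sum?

Using Kadane's algorithm on [5, 7, -12, 18, -13, -2, 10, -2, -9, 15]:

Scanning through the array:
Position 1 (value 7): max_ending_here = 12, max_so_far = 12
Position 2 (value -12): max_ending_here = 0, max_so_far = 12
Position 3 (value 18): max_ending_here = 18, max_so_far = 18
Position 4 (value -13): max_ending_here = 5, max_so_far = 18
Position 5 (value -2): max_ending_here = 3, max_so_far = 18
Position 6 (value 10): max_ending_here = 13, max_so_far = 18
Position 7 (value -2): max_ending_here = 11, max_so_far = 18
Position 8 (value -9): max_ending_here = 2, max_so_far = 18
Position 9 (value 15): max_ending_here = 17, max_so_far = 18

Maximum subarray: [5, 7, -12, 18]
Maximum sum: 18

The maximum subarray is [5, 7, -12, 18] with sum 18. This subarray runs from index 0 to index 3.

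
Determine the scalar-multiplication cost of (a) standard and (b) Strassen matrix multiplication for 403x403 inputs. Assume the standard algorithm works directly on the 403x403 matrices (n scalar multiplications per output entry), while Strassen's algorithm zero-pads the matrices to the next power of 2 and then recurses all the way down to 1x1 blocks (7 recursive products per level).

Matrix multiplication for 403x403 matrices:

Strassen's algorithm requires power-of-2 dimensions. Pad 403x403 to 512x512 (next power of 2).

Standard algorithm: 403^3 = 65450827 multiplications
Strassen's algorithm: 7^(log2(512)) = 7^9 = 40353607 multiplications
Savings: 65450827 - 40353607 = 25097220 multiplications

Standard: 65450827 multiplications (403^3). Strassen: 40353607 multiplications (7^9, after padding to 512x512). Strassen reduces 8 recursive multiplications to 7 at each level.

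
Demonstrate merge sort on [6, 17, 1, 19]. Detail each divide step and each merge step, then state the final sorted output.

Merge sort trace:

Split: [6, 17, 1, 19] -> [6, 17] and [1, 19]
  Split: [6, 17] -> [6] and [17]
  Merge: [6] + [17] -> [6, 17]
  Split: [1, 19] -> [1] and [19]
  Merge: [1] + [19] -> [1, 19]
Merge: [6, 17] + [1, 19] -> [1, 6, 17, 19]

Final sorted array: [1, 6, 17, 19]

The merge sort proceeds by recursively splitting the array and merging sorted halves.
After all merges, the sorted array is [1, 6, 17, 19].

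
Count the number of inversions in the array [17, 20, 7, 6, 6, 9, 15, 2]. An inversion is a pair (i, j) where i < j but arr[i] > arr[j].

Finding inversions in [17, 20, 7, 6, 6, 9, 15, 2]:

(0, 2): arr[0]=17 > arr[2]=7
(0, 3): arr[0]=17 > arr[3]=6
(0, 4): arr[0]=17 > arr[4]=6
(0, 5): arr[0]=17 > arr[5]=9
(0, 6): arr[0]=17 > arr[6]=15
(0, 7): arr[0]=17 > arr[7]=2
(1, 2): arr[1]=20 > arr[2]=7
(1, 3): arr[1]=20 > arr[3]=6
(1, 4): arr[1]=20 > arr[4]=6
(1, 5): arr[1]=20 > arr[5]=9
(1, 6): arr[1]=20 > arr[6]=15
(1, 7): arr[1]=20 > arr[7]=2
(2, 3): arr[2]=7 > arr[3]=6
(2, 4): arr[2]=7 > arr[4]=6
(2, 7): arr[2]=7 > arr[7]=2
(3, 7): arr[3]=6 > arr[7]=2
(4, 7): arr[4]=6 > arr[7]=2
(5, 7): arr[5]=9 > arr[7]=2
(6, 7): arr[6]=15 > arr[7]=2

Total inversions: 19

The array has 19 inversion(s): (0,2), (0,3), (0,4), (0,5), (0,6), (0,7), (1,2), (1,3), (1,4), (1,5), (1,6), (1,7), (2,3), (2,4), (2,7), (3,7), (4,7), (5,7), (6,7). Each pair (i,j) satisfies i < j and arr[i] > arr[j].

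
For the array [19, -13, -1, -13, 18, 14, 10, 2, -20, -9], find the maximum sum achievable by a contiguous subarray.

Using Kadane's algorithm on [19, -13, -1, -13, 18, 14, 10, 2, -20, -9]:

Scanning through the array:
Position 1 (value -13): max_ending_here = 6, max_so_far = 19
Position 2 (value -1): max_ending_here = 5, max_so_far = 19
Position 3 (value -13): max_ending_here = -8, max_so_far = 19
Position 4 (value 18): max_ending_here = 18, max_so_far = 19
Position 5 (value 14): max_ending_here = 32, max_so_far = 32
Position 6 (value 10): max_ending_here = 42, max_so_far = 42
Position 7 (value 2): max_ending_here = 44, max_so_far = 44
Position 8 (value -20): max_ending_here = 24, max_so_far = 44
Position 9 (value -9): max_ending_here = 15, max_so_far = 44

Maximum subarray: [18, 14, 10, 2]
Maximum sum: 44

The maximum subarray is [18, 14, 10, 2] with sum 44. This subarray runs from index 4 to index 7.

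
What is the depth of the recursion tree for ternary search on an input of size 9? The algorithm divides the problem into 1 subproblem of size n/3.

For divide and conquer with division factor 3:

Problem sizes at each level:
Level 0: 9
Level 1: 3
Level 2: 1

The root is level 0 and the size-1 base case is level 2 (the tree spans levels 0 through 2, i.e. 3 levels counting the root), so the depth is the number of divisions: log_3(9) = 2

The recursion tree depth is log_3(9) = 2. At each level, the problem size is divided by 3, so it takes 2 divisions to reduce to a base case of size 1. The algorithm makes 1 recursive call at each level.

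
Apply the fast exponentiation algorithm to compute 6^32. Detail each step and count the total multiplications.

Computing 6^32 by squaring (build up from 6^1; each line after the first costs one multiplication):

6^1 = 6
6^2 = (6^1)^2 = 6^2 = 36
6^4 = (6^2)^2 = 36^2 = 1296
6^8 = (6^4)^2 = 1296^2 = 1679616
6^16 = (6^8)^2 = 1679616^2 = 2821109907456
6^32 = (6^16)^2 = 2821109907456^2 = 7958661109946400884391936

Result: 7958661109946400884391936
Multiplications needed: 5 (5 lines after 6^1)

6^32 = 7958661109946400884391936. Using exponentiation by squaring, this requires 5 multiplications. The key idea: if the exponent is even, square the half-power; if odd, multiply by the base once.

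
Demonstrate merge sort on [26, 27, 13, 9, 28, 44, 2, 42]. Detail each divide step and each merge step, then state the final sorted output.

Merge sort trace:

Split: [26, 27, 13, 9, 28, 44, 2, 42] -> [26, 27, 13, 9] and [28, 44, 2, 42]
  Split: [26, 27, 13, 9] -> [26, 27] and [13, 9]
    Split: [26, 27] -> [26] and [27]
    Merge: [26] + [27] -> [26, 27]
    Split: [13, 9] -> [13] and [9]
    Merge: [13] + [9] -> [9, 13]
  Merge: [26, 27] + [9, 13] -> [9, 13, 26, 27]
  Split: [28, 44, 2, 42] -> [28, 44] and [2, 42]
    Split: [28, 44] -> [28] and [44]
    Merge: [28] + [44] -> [28, 44]
    Split: [2, 42] -> [2] and [42]
    Merge: [2] + [42] -> [2, 42]
  Merge: [28, 44] + [2, 42] -> [2, 28, 42, 44]
Merge: [9, 13, 26, 27] + [2, 28, 42, 44] -> [2, 9, 13, 26, 27, 28, 42, 44]

Final sorted array: [2, 9, 13, 26, 27, 28, 42, 44]

The merge sort proceeds by recursively splitting the array and merging sorted halves.
After all merges, the sorted array is [2, 9, 13, 26, 27, 28, 42, 44].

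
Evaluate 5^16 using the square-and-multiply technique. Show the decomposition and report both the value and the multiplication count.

Computing 5^16 by squaring (build up from 5^1; each line after the first costs one multiplication):

5^1 = 5
5^2 = (5^1)^2 = 5^2 = 25
5^4 = (5^2)^2 = 25^2 = 625
5^8 = (5^4)^2 = 625^2 = 390625
5^16 = (5^8)^2 = 390625^2 = 152587890625

Result: 152587890625
Multiplications needed: 4 (4 lines after 5^1)

5^16 = 152587890625. Using exponentiation by squaring, this requires 4 multiplications. The key idea: if the exponent is even, square the half-power; if odd, multiply by the base once.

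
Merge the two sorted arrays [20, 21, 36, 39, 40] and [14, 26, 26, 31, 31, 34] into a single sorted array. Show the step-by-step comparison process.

Merging process:

Compare 20 vs 14: take 14 from right. Merged: [14]
Compare 20 vs 26: take 20 from left. Merged: [14, 20]
Compare 21 vs 26: take 21 from left. Merged: [14, 20, 21]
Compare 36 vs 26: take 26 from right. Merged: [14, 20, 21, 26]
Compare 36 vs 26: take 26 from right. Merged: [14, 20, 21, 26, 26]
Compare 36 vs 31: take 31 from right. Merged: [14, 20, 21, 26, 26, 31]
Compare 36 vs 31: take 31 from right. Merged: [14, 20, 21, 26, 26, 31, 31]
Compare 36 vs 34: take 34 from right. Merged: [14, 20, 21, 26, 26, 31, 31, 34]
Append remaining from left: [36, 39, 40]. Merged: [14, 20, 21, 26, 26, 31, 31, 34, 36, 39, 40]

Final merged array: [14, 20, 21, 26, 26, 31, 31, 34, 36, 39, 40]
Total comparisons: 8

The merged array is [14, 20, 21, 26, 26, 31, 31, 34, 36, 39, 40], requiring 8 comparisons. The merge step runs in O(n) time where n is the total number of elements.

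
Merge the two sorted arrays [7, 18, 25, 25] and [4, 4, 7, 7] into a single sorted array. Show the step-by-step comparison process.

Merging process:

Compare 7 vs 4: take 4 from right. Merged: [4]
Compare 7 vs 4: take 4 from right. Merged: [4, 4]
Compare 7 vs 7: take 7 from left. Merged: [4, 4, 7]
Compare 18 vs 7: take 7 from right. Merged: [4, 4, 7, 7]
Compare 18 vs 7: take 7 from right. Merged: [4, 4, 7, 7, 7]
Append remaining from left: [18, 25, 25]. Merged: [4, 4, 7, 7, 7, 18, 25, 25]

Final merged array: [4, 4, 7, 7, 7, 18, 25, 25]
Total comparisons: 5

The merged array is [4, 4, 7, 7, 7, 18, 25, 25], requiring 5 comparisons. The merge step runs in O(n) time where n is the total number of elements.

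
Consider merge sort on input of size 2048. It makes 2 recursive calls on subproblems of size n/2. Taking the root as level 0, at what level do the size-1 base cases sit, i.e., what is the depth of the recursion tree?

For divide and conquer with division factor 2:

Problem sizes at each level:
Level 0: 2048
Level 1: 1024
Level 2: 512
Level 3: 256
Level 4: 128
Level 5: 64
Level 6: 32
Level 7: 16
Level 8: 8
Level 9: 4
Level 10: 2
Level 11: 1

The root is level 0 and the size-1 base case is level 11 (the tree spans levels 0 through 11, i.e. 12 levels counting the root), so the depth is the number of divisions: log_2(2048) = 11

The recursion tree depth is log_2(2048) = 11. At each level, the problem size is divided by 2, so it takes 11 divisions to reduce to a base case of size 1. The algorithm makes 2 recursive calls at each level.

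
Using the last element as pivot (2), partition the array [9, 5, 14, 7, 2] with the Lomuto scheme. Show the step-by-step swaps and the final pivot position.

Lomuto partition with pivot = 2:

Initial array: [9, 5, 14, 7, 2]

arr[0]=9 > 2: no swap
arr[1]=5 > 2: no swap
arr[2]=14 > 2: no swap
arr[3]=7 > 2: no swap

Place pivot at position 0: [2, 5, 14, 7, 9]
Pivot position: 0

After partitioning with pivot 2, the array becomes [2, 5, 14, 7, 9]. The pivot is placed at index 0. All elements to the left of the pivot are <= 2, and all elements to the right are > 2.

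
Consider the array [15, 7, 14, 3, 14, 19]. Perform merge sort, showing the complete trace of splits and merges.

Merge sort trace:

Split: [15, 7, 14, 3, 14, 19] -> [15, 7, 14] and [3, 14, 19]
  Split: [15, 7, 14] -> [15] and [7, 14]
    Split: [7, 14] -> [7] and [14]
    Merge: [7] + [14] -> [7, 14]
  Merge: [15] + [7, 14] -> [7, 14, 15]
  Split: [3, 14, 19] -> [3] and [14, 19]
    Split: [14, 19] -> [14] and [19]
    Merge: [14] + [19] -> [14, 19]
  Merge: [3] + [14, 19] -> [3, 14, 19]
Merge: [7, 14, 15] + [3, 14, 19] -> [3, 7, 14, 14, 15, 19]

Final sorted array: [3, 7, 14, 14, 15, 19]

The merge sort proceeds by recursively splitting the array and merging sorted halves.
After all merges, the sorted array is [3, 7, 14, 14, 15, 19].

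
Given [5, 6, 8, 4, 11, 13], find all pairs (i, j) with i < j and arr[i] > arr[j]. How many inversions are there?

Finding inversions in [5, 6, 8, 4, 11, 13]:

(0, 3): arr[0]=5 > arr[3]=4
(1, 3): arr[1]=6 > arr[3]=4
(2, 3): arr[2]=8 > arr[3]=4

Total inversions: 3

The array has 3 inversion(s): (0,3), (1,3), (2,3). Each pair (i,j) satisfies i < j and arr[i] > arr[j].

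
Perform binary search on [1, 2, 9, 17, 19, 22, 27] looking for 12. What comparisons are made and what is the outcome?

Binary search for 12 in [1, 2, 9, 17, 19, 22, 27]:

lo=0, hi=6, mid=3, arr[mid]=17 -> 17 > 12, search left half
lo=0, hi=2, mid=1, arr[mid]=2 -> 2 < 12, search right half
lo=2, hi=2, mid=2, arr[mid]=9 -> 9 < 12, search right half
lo=3 > hi=2, target 12 not found

Binary search determines that 12 is not in the array after 3 comparisons. The search space was exhausted without finding the target.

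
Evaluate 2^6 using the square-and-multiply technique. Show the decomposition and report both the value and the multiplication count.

Computing 2^6 by squaring (build up from 2^1; each line after the first costs one multiplication):

2^1 = 2
2^2 = (2^1)^2 = 2^2 = 4
2^3 = 2 * 2^2 = 2 * 4 = 8
2^6 = (2^3)^2 = 8^2 = 64

Result: 64
Multiplications needed: 3 (3 lines after 2^1)

2^6 = 64. Using exponentiation by squaring, this requires 3 multiplications. The key idea: if the exponent is even, square the half-power; if odd, multiply by the base once.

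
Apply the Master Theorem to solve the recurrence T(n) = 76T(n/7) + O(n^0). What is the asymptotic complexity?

Master Theorem for T(n) = 76T(n/7) + O(n^0):

a = 76, b = 7, c = 0
log_b(a) = log_7(76) = 2.2256

Case 1: c = 0 < log_7(76) = 2.2256
T(n) = O(n^(log_7 76))

For T(n) = 76T(n/7) + O(n^0): log_7(76) = 2.2256. This is Case 1 of the Master Theorem (c < log_b(a), work dominated by leaves), giving O(n^(log_7 76)).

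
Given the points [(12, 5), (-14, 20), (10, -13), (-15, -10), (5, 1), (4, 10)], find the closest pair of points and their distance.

Computing all pairwise distances among 6 points:

d((12, 5), (-14, 20)) = 30.0167
d((12, 5), (10, -13)) = 18.1108
d((12, 5), (-15, -10)) = 30.8869
d((12, 5), (5, 1)) = 8.0623 <-- minimum
d((12, 5), (4, 10)) = 9.434
d((-14, 20), (10, -13)) = 40.8044
d((-14, 20), (-15, -10)) = 30.0167
d((-14, 20), (5, 1)) = 26.8701
d((-14, 20), (4, 10)) = 20.5913
d((10, -13), (-15, -10)) = 25.1794
d((10, -13), (5, 1)) = 14.8661
d((10, -13), (4, 10)) = 23.7697
d((-15, -10), (5, 1)) = 22.8254
d((-15, -10), (4, 10)) = 27.5862
d((5, 1), (4, 10)) = 9.0554

Closest pair: (12, 5) and (5, 1) with distance 8.0623

The closest pair is (12, 5) and (5, 1) with Euclidean distance 8.0623. For 6 points, brute-force pairwise comparison is shown above. For large n, the divide-and-conquer algorithm (sort by x, recurse on halves, check the dividing strip) achieves O(n log n).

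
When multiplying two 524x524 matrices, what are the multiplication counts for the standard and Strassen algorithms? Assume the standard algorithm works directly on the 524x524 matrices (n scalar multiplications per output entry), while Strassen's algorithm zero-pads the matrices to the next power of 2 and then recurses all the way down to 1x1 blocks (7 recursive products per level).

Matrix multiplication for 524x524 matrices:

Strassen's algorithm requires power-of-2 dimensions. Pad 524x524 to 1024x1024 (next power of 2).

Standard algorithm: 524^3 = 143877824 multiplications
Strassen's algorithm: 7^(log2(1024)) = 7^10 = 282475249 multiplications
Difference: 143877824 - 282475249 = -138597425 (Strassen uses MORE here due to padding overhead — for small or just-over-power-of-2 n, padding can outweigh the per-level savings)

Standard: 143877824 multiplications (524^3). Strassen: 282475249 multiplications (7^10, after padding to 1024x1024). Strassen reduces 8 recursive multiplications to 7 at each level.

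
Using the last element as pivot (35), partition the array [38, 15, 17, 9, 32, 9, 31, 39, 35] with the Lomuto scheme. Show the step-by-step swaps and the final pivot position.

Lomuto partition with pivot = 35:

Initial array: [38, 15, 17, 9, 32, 9, 31, 39, 35]

arr[0]=38 > 35: no swap
arr[1]=15 <= 35: swap with position 0, array becomes [15, 38, 17, 9, 32, 9, 31, 39, 35]
arr[2]=17 <= 35: swap with position 1, array becomes [15, 17, 38, 9, 32, 9, 31, 39, 35]
arr[3]=9 <= 35: swap with position 2, array becomes [15, 17, 9, 38, 32, 9, 31, 39, 35]
arr[4]=32 <= 35: swap with position 3, array becomes [15, 17, 9, 32, 38, 9, 31, 39, 35]
arr[5]=9 <= 35: swap with position 4, array becomes [15, 17, 9, 32, 9, 38, 31, 39, 35]
arr[6]=31 <= 35: swap with position 5, array becomes [15, 17, 9, 32, 9, 31, 38, 39, 35]
arr[7]=39 > 35: no swap

Place pivot at position 6: [15, 17, 9, 32, 9, 31, 35, 39, 38]
Pivot position: 6

After partitioning with pivot 35, the array becomes [15, 17, 9, 32, 9, 31, 35, 39, 38]. The pivot is placed at index 6. All elements to the left of the pivot are <= 35, and all elements to the right are > 35.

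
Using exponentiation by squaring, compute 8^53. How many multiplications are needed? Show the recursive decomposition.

Computing 8^53 by squaring (build up from 8^1; each line after the first costs one multiplication):

8^1 = 8
8^2 = (8^1)^2 = 8^2 = 64
8^3 = 8 * 8^2 = 8 * 64 = 512
8^6 = (8^3)^2 = 512^2 = 262144
8^12 = (8^6)^2 = 262144^2 = 68719476736
8^13 = 8 * 8^12 = 8 * 68719476736 = 549755813888
8^26 = (8^13)^2 = 549755813888^2 = 302231454903657293676544
8^52 = (8^26)^2 = 302231454903657293676544^2 = 91343852333181432387730302044767688728495783936
8^53 = 8 * 8^52 = 8 * 91343852333181432387730302044767688728495783936 = 730750818665451459101842416358141509827966271488

Result: 730750818665451459101842416358141509827966271488
Multiplications needed: 8 (8 lines after 8^1)

8^53 = 730750818665451459101842416358141509827966271488. Using exponentiation by squaring, this requires 8 multiplications. The key idea: if the exponent is even, square the half-power; if odd, multiply by the base once.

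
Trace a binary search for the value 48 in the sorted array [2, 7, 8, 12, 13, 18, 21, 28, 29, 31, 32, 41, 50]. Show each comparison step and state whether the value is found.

Binary search for 48 in [2, 7, 8, 12, 13, 18, 21, 28, 29, 31, 32, 41, 50]:

lo=0, hi=12, mid=6, arr[mid]=21 -> 21 < 48, search right half
lo=7, hi=12, mid=9, arr[mid]=31 -> 31 < 48, search right half
lo=10, hi=12, mid=11, arr[mid]=41 -> 41 < 48, search right half
lo=12, hi=12, mid=12, arr[mid]=50 -> 50 > 48, search left half
lo=12 > hi=11, target 48 not found

Binary search determines that 48 is not in the array after 4 comparisons. The search space was exhausted without finding the target.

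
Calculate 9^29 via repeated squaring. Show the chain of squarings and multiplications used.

Computing 9^29 by squaring (build up from 9^1; each line after the first costs one multiplication):

9^1 = 9
9^2 = (9^1)^2 = 9^2 = 81
9^3 = 9 * 9^2 = 9 * 81 = 729
9^6 = (9^3)^2 = 729^2 = 531441
9^7 = 9 * 9^6 = 9 * 531441 = 4782969
9^14 = (9^7)^2 = 4782969^2 = 22876792454961
9^28 = (9^14)^2 = 22876792454961^2 = 523347633027360537213511521
9^29 = 9 * 9^28 = 9 * 523347633027360537213511521 = 4710128697246244834921603689

Result: 4710128697246244834921603689
Multiplications needed: 7 (7 lines after 9^1)

9^29 = 4710128697246244834921603689. Using exponentiation by squaring, this requires 7 multiplications. The key idea: if the exponent is even, square the half-power; if odd, multiply by the base once.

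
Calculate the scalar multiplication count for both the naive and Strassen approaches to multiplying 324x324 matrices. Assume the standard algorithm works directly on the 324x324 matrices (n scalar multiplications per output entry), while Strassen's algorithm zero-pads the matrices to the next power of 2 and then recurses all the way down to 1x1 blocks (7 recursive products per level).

Matrix multiplication for 324x324 matrices:

Strassen's algorithm requires power-of-2 dimensions. Pad 324x324 to 512x512 (next power of 2).

Standard algorithm: 324^3 = 34012224 multiplications
Strassen's algorithm: 7^(log2(512)) = 7^9 = 40353607 multiplications
Difference: 34012224 - 40353607 = -6341383 (Strassen uses MORE here due to padding overhead — for small or just-over-power-of-2 n, padding can outweigh the per-level savings)

Standard: 34012224 multiplications (324^3). Strassen: 40353607 multiplications (7^9, after padding to 512x512). Strassen reduces 8 recursive multiplications to 7 at each level.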